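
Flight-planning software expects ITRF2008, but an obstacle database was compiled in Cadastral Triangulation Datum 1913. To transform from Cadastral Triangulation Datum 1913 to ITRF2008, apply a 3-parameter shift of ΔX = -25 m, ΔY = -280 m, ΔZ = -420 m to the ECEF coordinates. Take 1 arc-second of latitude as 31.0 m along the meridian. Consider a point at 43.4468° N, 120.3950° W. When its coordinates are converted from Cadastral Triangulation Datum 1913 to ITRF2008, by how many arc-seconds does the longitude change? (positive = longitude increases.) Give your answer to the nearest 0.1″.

sin φ = 0.687681, cos φ = 0.726013, sin λ = -0.862558, cos λ = -0.505958.
East component: ΔE = −sin λ·ΔX + cos λ·ΔY = −(-0.862558)(-25) + (-0.505958)(-280) = 120.10 m.
1° of latitude spans 3600 × 31.00 = 111600 m; at latitude φ, 1° of longitude spans that × cos φ = 81023.1 m, so Δλ = 120.10 / 81023.1 × 3600 = 5.336″.

Δλ = 5.3″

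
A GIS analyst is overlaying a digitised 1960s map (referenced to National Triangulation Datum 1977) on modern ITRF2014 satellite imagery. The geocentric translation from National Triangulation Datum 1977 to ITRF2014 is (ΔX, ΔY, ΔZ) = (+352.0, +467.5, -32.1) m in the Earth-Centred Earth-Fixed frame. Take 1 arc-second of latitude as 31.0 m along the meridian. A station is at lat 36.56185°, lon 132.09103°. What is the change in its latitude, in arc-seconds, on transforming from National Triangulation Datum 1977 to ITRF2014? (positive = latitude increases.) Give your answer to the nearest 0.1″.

sin φ = 0.595690, cos φ = 0.803214, sin λ = 0.742081, cos λ = -0.670310.
North component: ΔN = −sin φ cos λ·ΔX − sin φ sin λ·ΔY + cos φ·ΔZ = −(0.595690)(-0.670310)(352.0) − (0.595690)(0.742081)(467.5) + (0.803214)(-32.1) = -91.89 m.
1° of latitude spans 3600 × 31.00 = 111600 m, so Δφ = -91.89 / 111600 × 3600 = -2.964″.

Δφ = -3.0″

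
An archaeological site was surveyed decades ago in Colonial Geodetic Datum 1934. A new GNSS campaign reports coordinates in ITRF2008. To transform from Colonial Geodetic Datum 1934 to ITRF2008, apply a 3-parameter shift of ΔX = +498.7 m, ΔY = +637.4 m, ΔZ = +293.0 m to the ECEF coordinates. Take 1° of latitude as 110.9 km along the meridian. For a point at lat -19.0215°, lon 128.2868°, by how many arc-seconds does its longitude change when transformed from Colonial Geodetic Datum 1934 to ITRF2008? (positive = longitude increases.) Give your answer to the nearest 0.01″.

sin φ = -0.325923, cos φ = 0.945396, sin λ = 0.784919, cos λ = -0.619598.
East component: ΔE = −sin λ·ΔX + cos λ·ΔY = −(0.784919)(498.7) + (-0.619598)(637.4) = -786.37 m.
1° of latitude spans 110900 m; at latitude φ, 1° of longitude spans that × cos φ = 104844.5 m, so Δλ = -786.37 / 104844.5 × 3600 = -27.001″.

Δλ = -27.00″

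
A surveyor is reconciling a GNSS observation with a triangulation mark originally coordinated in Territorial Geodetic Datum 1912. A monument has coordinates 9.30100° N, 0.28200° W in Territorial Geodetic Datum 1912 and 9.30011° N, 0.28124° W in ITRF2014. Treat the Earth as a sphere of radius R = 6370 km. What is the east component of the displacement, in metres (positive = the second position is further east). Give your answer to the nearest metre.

Δφ = 9.30011° − 9.30100° = -0.00089°; Δλ = -0.28124° − -0.28200° = +0.00076°.
1° along a meridian = πR/180 = 111177 m.
ΔN = Δφ × 111177 = -98.9 m; ΔE = Δλ × 111177 × cos(9.30100°) = +0.00076 × 111177 × 0.986853 = 83.4 m.

ΔE = 83 m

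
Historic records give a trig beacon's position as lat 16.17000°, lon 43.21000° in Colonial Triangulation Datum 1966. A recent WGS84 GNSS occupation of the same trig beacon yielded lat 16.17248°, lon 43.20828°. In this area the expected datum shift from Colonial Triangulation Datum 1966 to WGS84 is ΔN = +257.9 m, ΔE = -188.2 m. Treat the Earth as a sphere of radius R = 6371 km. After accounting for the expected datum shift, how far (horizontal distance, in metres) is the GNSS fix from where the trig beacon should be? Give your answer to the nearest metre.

Observed coordinate differences: Δφ = +0.00248°, Δλ = -0.00172°.
Converting to metres (1° lat = 111195 m, cos φ = 0.960440): observed ΔN = 275.8 m, observed ΔE = -183.7 m.
Subtracting the expected shift leaves a residual of 275.8 − (257.9) = 17.9 m north and -183.7 − (-188.2) = 4.5 m east.
Residual distance = √(17.9² + 4.5²) = 18.4 m.

18 m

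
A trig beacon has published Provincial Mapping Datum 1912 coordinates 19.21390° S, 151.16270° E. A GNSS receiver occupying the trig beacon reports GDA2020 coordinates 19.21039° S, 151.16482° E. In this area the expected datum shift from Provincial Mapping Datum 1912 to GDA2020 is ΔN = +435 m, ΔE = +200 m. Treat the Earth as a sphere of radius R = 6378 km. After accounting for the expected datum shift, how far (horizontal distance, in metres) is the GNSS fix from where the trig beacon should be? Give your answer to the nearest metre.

50 m

Observed coordinate differences: Δφ = +0.00351°, Δλ = +0.00212°.
Converting to metres (1° lat = 111317 m, cos φ = 0.944297): observed ΔN = 390.7 m, observed ΔE = 222.8 m.
Subtracting the expected shift leaves a residual of 390.7 − (435) = -44.3 m north and 222.8 − (200) = 22.8 m east.
Residual distance = √((-44.3)² + 22.8²) = 49.8 m.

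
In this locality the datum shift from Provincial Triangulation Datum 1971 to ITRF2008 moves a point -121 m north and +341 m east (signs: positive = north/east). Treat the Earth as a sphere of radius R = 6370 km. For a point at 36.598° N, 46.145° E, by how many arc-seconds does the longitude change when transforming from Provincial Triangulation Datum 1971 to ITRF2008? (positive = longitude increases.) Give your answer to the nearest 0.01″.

At latitude 36.598°, cos φ = 0.802838.
One radian of longitude at latitude φ spans R cos φ, so Δλ = ΔE / (R cos φ) = 341.0 / (6370000 × 0.802838) = 6.6679e-05 rad = 13.753″.

Δλ = 13.75″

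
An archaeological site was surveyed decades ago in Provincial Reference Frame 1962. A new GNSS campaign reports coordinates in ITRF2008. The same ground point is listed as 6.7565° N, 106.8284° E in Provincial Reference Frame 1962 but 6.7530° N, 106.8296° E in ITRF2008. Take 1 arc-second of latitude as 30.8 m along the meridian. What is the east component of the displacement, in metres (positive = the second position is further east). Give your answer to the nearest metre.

Δφ = 6.7530° − 6.7565° = -0.0035°; Δλ = 106.8296° − 106.8284° = +0.0012°.
1° of latitude = 3600 × 30.80 = 110880 m.
ΔN = Δφ × 110880 = -388.1 m; ΔE = Δλ × 110880 × cos(6.7565°) = +0.0012 × 110880 × 0.993055 = 132.1 m.

ΔE = 132 m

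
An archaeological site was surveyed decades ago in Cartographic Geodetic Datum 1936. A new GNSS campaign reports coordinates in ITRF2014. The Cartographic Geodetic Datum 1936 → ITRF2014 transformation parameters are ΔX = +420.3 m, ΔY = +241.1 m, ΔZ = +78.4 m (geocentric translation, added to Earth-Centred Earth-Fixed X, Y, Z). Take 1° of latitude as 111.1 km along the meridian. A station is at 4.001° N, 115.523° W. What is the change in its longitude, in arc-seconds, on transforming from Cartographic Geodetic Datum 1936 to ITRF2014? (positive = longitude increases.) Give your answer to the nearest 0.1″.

Δλ = 8.9″

sin φ = 0.069774, cos φ = 0.997563, sin λ = -0.902412, cos λ = -0.430873.
East component: ΔE = −sin λ·ΔX + cos λ·ΔY = −(-0.902412)(420.3) + (-0.430873)(241.1) = 275.40 m.
1° of latitude spans 111100 m; at latitude φ, 1° of longitude spans that × cos φ = 110829.2 m, so Δλ = 275.40 / 110829.2 × 3600 = 8.946″.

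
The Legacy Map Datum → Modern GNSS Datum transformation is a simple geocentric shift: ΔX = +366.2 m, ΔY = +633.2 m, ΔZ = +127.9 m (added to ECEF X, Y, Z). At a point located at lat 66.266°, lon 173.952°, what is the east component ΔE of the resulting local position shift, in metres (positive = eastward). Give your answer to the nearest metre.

ΔE = -668 m

At φ = 66.266°, λ = 173.952°: sin φ = 0.915424, cos φ = 0.402491, sin λ = 0.105362, cos λ = -0.994434.
ΔE = −sin λ·ΔX + cos λ·ΔY = −(0.105362)·(366.2) + (-0.994434)·(633.2) = -668.26 m.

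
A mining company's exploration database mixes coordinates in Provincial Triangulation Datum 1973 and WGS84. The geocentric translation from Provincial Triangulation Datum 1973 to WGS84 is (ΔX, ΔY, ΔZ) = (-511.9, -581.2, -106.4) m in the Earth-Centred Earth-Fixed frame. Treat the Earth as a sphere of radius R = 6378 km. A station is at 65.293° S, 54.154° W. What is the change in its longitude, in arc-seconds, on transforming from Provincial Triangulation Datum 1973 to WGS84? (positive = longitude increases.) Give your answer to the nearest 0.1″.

Δλ = -58.4″

sin φ = -0.908457, cos φ = 0.417978, sin λ = -0.810594, cos λ = 0.585609.
East component: ΔE = −sin λ·ΔX + cos λ·ΔY = −(-0.810594)(-511.9) + (0.585609)(-581.2) = -755.30 m.
1° of latitude spans πR/180 = 111317 m; at latitude φ, 1° of longitude spans that × cos φ = 46528.1 m, so Δλ = -755.30 / 46528.1 × 3600 = -58.439″.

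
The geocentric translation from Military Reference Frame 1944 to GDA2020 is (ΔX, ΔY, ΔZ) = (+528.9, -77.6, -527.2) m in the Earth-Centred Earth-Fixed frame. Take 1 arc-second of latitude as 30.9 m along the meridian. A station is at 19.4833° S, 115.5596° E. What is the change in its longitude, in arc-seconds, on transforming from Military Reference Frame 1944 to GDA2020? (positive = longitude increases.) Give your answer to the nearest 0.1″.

Δλ = -15.2″

sin φ = -0.333532, cos φ = 0.942739, sin λ = 0.902137, cos λ = -0.431450.
East component: ΔE = −sin λ·ΔX + cos λ·ΔY = −(0.902137)(528.9) + (-0.431450)(-77.6) = -443.66 m.
1° of latitude spans 3600 × 30.90 = 111240 m; at latitude φ, 1° of longitude spans that × cos φ = 104870.3 m, so Δλ = -443.66 / 104870.3 × 3600 = -15.230″.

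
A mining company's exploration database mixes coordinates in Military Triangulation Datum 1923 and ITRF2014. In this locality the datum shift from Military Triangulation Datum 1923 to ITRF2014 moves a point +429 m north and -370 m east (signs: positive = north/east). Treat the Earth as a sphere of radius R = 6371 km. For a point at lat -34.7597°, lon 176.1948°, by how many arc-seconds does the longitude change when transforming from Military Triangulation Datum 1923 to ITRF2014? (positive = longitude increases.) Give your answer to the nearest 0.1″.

Δλ = -14.6″

At latitude -34.7597°, cos φ = 0.821550.
One radian of longitude at latitude φ spans R cos φ, so Δλ = ΔE / (R cos φ) = -370.0 / (6371000 × 0.821550) = -7.0690e-05 rad = -14.581″.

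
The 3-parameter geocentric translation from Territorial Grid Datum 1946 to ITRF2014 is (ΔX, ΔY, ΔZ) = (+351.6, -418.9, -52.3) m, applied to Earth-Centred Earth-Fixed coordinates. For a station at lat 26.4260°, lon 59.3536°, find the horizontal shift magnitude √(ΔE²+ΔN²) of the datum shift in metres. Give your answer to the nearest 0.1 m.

The local east axis at (φ, λ) is (−sin λ, cos λ, 0), so ΔE = −sin(59.3536°)·351.6 + cos(59.3536°)·(-418.9) = -516.02 m.
The local north axis is (−sin φ cos λ, −sin φ sin λ, cos φ), giving ΔN = -79.762 + 160.389 − 46.835 = 33.79 m.
Horizontal magnitude = √(ΔE² + ΔN²) = √((-516.02)² + 33.79²) = 517.13 m.

517.1 m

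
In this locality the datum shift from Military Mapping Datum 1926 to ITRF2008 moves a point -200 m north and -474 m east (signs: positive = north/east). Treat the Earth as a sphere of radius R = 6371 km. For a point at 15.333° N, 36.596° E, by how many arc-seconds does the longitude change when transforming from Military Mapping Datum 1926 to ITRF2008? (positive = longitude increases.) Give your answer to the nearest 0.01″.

At latitude 15.333°, cos φ = 0.964405.
One radian of longitude at latitude φ spans R cos φ, so Δλ = ΔE / (R cos φ) = -474.0 / (6371000 × 0.964405) = -7.7146e-05 rad = -15.912″.

Δλ = -15.91″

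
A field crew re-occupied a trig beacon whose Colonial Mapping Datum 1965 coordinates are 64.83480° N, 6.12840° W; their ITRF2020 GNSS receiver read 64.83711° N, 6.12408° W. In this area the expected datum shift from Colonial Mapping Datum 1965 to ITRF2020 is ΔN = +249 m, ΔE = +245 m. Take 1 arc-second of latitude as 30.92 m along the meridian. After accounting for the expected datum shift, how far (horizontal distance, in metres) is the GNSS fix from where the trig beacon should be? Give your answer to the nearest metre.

41 m

Observed coordinate differences: Δφ = +0.00231°, Δλ = +0.00432°.
Converting to metres (1° lat = 111312 m, cos φ = 0.425230): observed ΔN = 257.1 m, observed ΔE = 204.5 m.
Subtracting the expected shift leaves a residual of 257.1 − (249) = 8.1 m north and 204.5 − (245) = -40.5 m east.
Residual distance = √(8.1² + (-40.5)²) = 41.3 m.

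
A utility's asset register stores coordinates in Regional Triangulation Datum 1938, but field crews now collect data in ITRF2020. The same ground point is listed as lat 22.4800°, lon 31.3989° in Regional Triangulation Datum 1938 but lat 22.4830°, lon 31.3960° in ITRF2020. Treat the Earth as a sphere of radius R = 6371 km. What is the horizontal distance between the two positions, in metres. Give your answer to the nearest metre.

447 m

Δφ = 22.4830° − 22.4800° = +0.0030°; Δλ = 31.3960° − 31.3989° = -0.0029°.
1° along a meridian = πR/180 = 111195 m.
ΔN = Δφ × 111195 = 333.6 m; ΔE = Δλ × 111195 × cos(22.4800°) = -0.0029 × 111195 × 0.924013 = -298.0 m.
Distance = √(ΔE² + ΔN²) = √((-298.0)² + 333.6²) = 447.3 m.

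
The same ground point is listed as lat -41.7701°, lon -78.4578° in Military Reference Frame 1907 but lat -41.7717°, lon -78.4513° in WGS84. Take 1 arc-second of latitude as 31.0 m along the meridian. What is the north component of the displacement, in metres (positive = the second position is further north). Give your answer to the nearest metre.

Δφ = -41.7717° − -41.7701° = -0.0016°; Δλ = -78.4513° − -78.4578° = +0.0065°.
1° of latitude = 3600 × 31.00 = 111600 m.
ΔN = Δφ × 111600 = -178.6 m; ΔE = Δλ × 111600 × cos(-41.7701°) = +0.0065 × 111600 × 0.745824 = 541.0 m.

ΔN = -179 m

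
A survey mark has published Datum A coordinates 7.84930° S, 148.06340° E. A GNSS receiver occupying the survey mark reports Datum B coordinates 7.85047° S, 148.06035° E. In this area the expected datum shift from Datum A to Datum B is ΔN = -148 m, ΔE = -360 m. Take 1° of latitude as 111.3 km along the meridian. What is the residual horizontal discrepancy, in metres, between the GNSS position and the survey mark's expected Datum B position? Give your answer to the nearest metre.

Observed coordinate differences: Δφ = -0.00117°, Δλ = -0.00305°.
Converting to metres (1° lat = 111300 m, cos φ = 0.990631): observed ΔN = -130.2 m, observed ΔE = -336.3 m.
Subtracting the expected shift leaves a residual of -130.2 − (-148) = 17.8 m north and -336.3 − (-360) = 23.7 m east.
Residual distance = √(17.8² + 23.7²) = 29.6 m.

30 m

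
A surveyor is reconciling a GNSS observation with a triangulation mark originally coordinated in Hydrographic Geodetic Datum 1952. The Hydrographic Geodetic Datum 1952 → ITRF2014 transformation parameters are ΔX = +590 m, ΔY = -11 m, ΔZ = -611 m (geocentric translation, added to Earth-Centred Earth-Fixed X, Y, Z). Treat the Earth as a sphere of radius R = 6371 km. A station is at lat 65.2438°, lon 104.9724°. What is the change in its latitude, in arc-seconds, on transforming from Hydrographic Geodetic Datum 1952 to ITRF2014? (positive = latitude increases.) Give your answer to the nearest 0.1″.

sin φ = 0.908098, cos φ = 0.418758, sin λ = 0.966050, cos λ = -0.258354.
North component: ΔN = −sin φ cos λ·ΔX − sin φ sin λ·ΔY + cos φ·ΔZ = −(0.908098)(-0.258354)(590) − (0.908098)(0.966050)(-11) + (0.418758)(-611) = -107.79 m.
1° of latitude spans πR/180 = 111195 m, so Δφ = -107.79 / 111195 × 3600 = -3.490″.

Δφ = -3.5″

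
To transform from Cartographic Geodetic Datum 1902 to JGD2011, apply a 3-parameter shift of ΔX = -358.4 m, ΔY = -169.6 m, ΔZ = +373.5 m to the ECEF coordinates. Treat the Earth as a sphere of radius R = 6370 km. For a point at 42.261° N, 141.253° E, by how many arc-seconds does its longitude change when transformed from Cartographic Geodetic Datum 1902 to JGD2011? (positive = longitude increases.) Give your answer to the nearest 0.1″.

sin φ = 0.672509, cos φ = 0.740089, sin λ = 0.625883, cos λ = -0.779917.
East component: ΔE = −sin λ·ΔX + cos λ·ΔY = −(0.625883)(-358.4) + (-0.779917)(-169.6) = 356.59 m.
1° of latitude spans πR/180 = 111177 m; at latitude φ, 1° of longitude spans that × cos φ = 82281.2 m, so Δλ = 356.59 / 82281.2 × 3600 = 15.602″.

Δλ = 15.6″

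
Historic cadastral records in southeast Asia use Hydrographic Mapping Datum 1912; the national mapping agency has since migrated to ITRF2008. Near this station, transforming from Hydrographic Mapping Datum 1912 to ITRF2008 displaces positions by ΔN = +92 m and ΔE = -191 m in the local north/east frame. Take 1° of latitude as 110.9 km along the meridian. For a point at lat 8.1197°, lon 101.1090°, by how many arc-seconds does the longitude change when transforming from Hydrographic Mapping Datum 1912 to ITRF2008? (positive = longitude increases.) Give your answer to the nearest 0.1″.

Δλ = -6.3″

At latitude 8.1197°, cos φ = 0.989975.
1° of longitude at this latitude = 110.9 × cos φ = 109.79 km, so Δλ = -191.0 / 109788.2 = -0.0017397° = -6.263″.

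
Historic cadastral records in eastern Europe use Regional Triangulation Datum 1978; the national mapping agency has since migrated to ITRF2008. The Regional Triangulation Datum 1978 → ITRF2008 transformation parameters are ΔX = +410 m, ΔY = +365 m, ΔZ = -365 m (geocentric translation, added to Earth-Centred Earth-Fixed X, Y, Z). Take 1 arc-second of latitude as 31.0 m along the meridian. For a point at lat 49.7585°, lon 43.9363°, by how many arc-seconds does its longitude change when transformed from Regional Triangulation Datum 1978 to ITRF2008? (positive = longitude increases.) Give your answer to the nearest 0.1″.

sin φ = 0.763328, cos φ = 0.646011, sin λ = 0.693858, cos λ = 0.720112.
East component: ΔE = −sin λ·ΔX + cos λ·ΔY = −(0.693858)(410) + (0.720112)(365) = -21.64 m.
1° of latitude spans 3600 × 31.00 = 111600 m; at latitude φ, 1° of longitude spans that × cos φ = 72094.8 m, so Δλ = -21.64 / 72094.8 × 3600 = -1.081″.

Δλ = -1.1″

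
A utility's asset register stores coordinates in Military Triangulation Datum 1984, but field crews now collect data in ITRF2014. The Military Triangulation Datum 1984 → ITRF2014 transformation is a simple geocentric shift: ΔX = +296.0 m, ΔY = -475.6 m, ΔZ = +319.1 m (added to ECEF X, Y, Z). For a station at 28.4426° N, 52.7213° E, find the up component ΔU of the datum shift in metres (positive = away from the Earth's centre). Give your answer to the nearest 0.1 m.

ΔU = -23.1 m

At φ = 28.4426°, λ = 52.7213°: sin φ = 0.476278, cos φ = 0.879295, sin λ = 0.795699, cos λ = 0.605693.
ΔU = cos φ cos λ·ΔX + cos φ sin λ·ΔY + sin φ·ΔZ = (0.879295)(0.605693)(296.0) + (0.879295)(0.795699)(-475.6) + (0.476278)(319.1) = -23.13 m.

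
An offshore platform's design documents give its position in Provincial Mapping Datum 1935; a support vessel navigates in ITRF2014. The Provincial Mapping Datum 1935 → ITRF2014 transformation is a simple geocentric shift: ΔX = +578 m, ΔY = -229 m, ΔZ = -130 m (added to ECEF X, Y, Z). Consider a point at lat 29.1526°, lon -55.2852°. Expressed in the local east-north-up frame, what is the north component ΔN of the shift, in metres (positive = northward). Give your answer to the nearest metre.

At φ = 29.1526°, λ = -55.2852°: sin φ = 0.487137, cos φ = 0.873325, sin λ = -0.821997, cos λ = 0.569492.
ΔN = −sin φ cos λ·ΔX − sin φ sin λ·ΔY + cos φ·ΔZ = −(0.487137)(0.569492)(578) − (0.487137)(-0.821997)(-229) + (0.873325)(-130) = -365.58 m.

ΔN = -366 m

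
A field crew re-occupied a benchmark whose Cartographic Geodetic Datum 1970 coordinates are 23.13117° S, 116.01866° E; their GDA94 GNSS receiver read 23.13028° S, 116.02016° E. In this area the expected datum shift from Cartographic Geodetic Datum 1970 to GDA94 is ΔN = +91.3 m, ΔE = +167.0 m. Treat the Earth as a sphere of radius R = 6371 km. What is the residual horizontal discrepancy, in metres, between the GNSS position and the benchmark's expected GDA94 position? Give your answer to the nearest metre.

Observed coordinate differences: Δφ = +0.00089°, Δλ = +0.00150°.
Converting to metres (1° lat = 111195 m, cos φ = 0.919608): observed ΔN = 99.0 m, observed ΔE = 153.4 m.
Subtracting the expected shift leaves a residual of 99.0 − (91.3) = 7.7 m north and 153.4 − (167.0) = -13.6 m east.
Residual distance = √(7.7² + (-13.6)²) = 15.6 m.

16 m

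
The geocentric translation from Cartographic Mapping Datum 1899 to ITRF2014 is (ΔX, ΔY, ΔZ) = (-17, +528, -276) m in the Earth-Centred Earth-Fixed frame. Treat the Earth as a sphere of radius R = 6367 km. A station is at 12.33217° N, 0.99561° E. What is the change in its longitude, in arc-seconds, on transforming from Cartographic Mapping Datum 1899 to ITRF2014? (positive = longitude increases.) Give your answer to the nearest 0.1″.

Δλ = 17.5″

sin φ = 0.213579, cos φ = 0.976926, sin λ = 0.017376, cos λ = 0.999849.
East component: ΔE = −sin λ·ΔX + cos λ·ΔY = −(0.017376)(-17) + (0.999849)(528) = 528.22 m.
1° of latitude spans πR/180 = 111125 m; at latitude φ, 1° of longitude spans that × cos φ = 108561.0 m, so Δλ = 528.22 / 108561.0 × 3600 = 17.516″.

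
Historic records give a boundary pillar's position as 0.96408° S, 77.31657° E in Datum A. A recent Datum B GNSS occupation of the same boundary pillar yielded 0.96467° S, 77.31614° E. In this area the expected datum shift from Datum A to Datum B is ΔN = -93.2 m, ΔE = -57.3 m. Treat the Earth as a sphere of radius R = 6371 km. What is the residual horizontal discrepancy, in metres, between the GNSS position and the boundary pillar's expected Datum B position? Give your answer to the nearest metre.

29 m

Observed coordinate differences: Δφ = -0.00059°, Δλ = -0.00043°.
Converting to metres (1° lat = 111195 m, cos φ = 0.999858): observed ΔN = -65.6 m, observed ΔE = -47.8 m.
Subtracting the expected shift leaves a residual of -65.6 − (-93.2) = 27.6 m north and -47.8 − (-57.3) = 9.5 m east.
Residual distance = √(27.6² + 9.5²) = 29.2 m.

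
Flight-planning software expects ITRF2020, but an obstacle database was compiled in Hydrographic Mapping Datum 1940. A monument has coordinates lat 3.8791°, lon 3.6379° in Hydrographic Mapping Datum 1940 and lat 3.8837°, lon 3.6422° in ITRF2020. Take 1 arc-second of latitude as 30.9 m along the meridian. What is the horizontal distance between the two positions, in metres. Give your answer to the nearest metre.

Δφ = 3.8837° − 3.8791° = +0.0046°; Δλ = 3.6422° − 3.6379° = +0.0043°.
1° of latitude = 3600 × 30.90 = 111240 m.
ΔN = Δφ × 111240 = 511.7 m; ΔE = Δλ × 111240 × cos(3.8791°) = +0.0043 × 111240 × 0.997709 = 477.2 m.
Distance = √(ΔE² + ΔN²) = √(477.2² + 511.7²) = 699.7 m.

700 m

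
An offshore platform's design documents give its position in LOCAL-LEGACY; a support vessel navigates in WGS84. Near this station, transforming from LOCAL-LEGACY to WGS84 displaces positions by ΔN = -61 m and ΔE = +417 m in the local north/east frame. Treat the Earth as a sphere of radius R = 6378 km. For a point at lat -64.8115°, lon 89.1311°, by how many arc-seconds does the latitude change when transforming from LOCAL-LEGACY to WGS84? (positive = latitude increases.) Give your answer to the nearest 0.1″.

Δφ = -2.0″

On a sphere of radius R, 1 rad of latitude = R, so Δφ = ΔN / R = -61.0 / 6378000 = -9.5641e-06 rad = -1.973″.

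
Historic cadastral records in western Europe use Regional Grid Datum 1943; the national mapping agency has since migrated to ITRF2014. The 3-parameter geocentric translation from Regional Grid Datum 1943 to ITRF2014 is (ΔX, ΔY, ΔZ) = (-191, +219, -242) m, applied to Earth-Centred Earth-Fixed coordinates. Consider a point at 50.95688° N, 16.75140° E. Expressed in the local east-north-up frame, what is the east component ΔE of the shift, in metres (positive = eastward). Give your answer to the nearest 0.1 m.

ΔE = 264.8 m

At φ = 50.95688°, λ = 16.75140°: sin φ = 0.776672, cos φ = 0.629905, sin λ = 0.288220, cos λ = 0.957564.
ΔE = −sin λ·ΔX + cos λ·ΔY = −(0.288220)·(-191) + (0.957564)·(219) = 264.76 m.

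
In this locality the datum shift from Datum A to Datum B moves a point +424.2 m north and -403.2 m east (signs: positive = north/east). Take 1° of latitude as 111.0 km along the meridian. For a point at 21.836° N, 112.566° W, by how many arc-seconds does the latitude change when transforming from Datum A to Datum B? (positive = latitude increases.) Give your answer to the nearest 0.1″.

Δφ = 13.8″

1° of latitude = 111.0 km, so Δφ = 424.2 / 111000 = 0.0038216° = 13.758″.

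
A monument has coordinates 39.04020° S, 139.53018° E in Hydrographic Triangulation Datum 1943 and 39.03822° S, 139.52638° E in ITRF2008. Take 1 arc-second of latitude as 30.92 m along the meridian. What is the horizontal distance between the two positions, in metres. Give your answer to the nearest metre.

Δφ = -39.03822° − -39.04020° = +0.00198°; Δλ = 139.52638° − 139.53018° = -0.00380°.
1° of latitude = 3600 × 30.92 = 111312 m.
ΔN = Δφ × 111312 = 220.4 m; ΔE = Δλ × 111312 × cos(-39.04020°) = -0.00380 × 111312 × 0.776704 = -328.5 m.
Distance = √(ΔE² + ΔN²) = √((-328.5)² + 220.4²) = 395.6 m.

396 m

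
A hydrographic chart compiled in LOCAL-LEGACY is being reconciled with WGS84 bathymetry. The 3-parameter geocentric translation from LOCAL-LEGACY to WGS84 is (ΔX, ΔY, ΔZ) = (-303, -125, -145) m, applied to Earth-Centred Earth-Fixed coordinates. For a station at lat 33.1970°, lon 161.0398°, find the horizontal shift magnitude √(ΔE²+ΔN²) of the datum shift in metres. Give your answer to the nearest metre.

335 m

The local east axis at (φ, λ) is (−sin λ, cos λ, 0), so ΔE = −sin(161.0398°)·(-303) + cos(161.0398°)·(-125) = 216.67 m.
The local north axis is (−sin φ cos λ, −sin φ sin λ, cos φ), giving ΔN = -156.897 + 22.237 − 121.335 = -256.00 m.
Horizontal magnitude = √(ΔE² + ΔN²) = √(216.67² + (-256.00)²) = 335.38 m.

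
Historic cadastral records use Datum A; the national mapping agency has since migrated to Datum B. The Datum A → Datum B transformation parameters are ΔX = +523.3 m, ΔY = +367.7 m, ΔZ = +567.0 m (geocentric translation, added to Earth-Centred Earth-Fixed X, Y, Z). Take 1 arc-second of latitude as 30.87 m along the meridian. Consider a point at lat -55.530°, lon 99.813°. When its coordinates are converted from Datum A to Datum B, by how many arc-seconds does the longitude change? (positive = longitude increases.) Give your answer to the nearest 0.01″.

sin φ = -0.824423, cos φ = 0.565975, sin λ = 0.985369, cos λ = -0.170433.
East component: ΔE = −sin λ·ΔX + cos λ·ΔY = −(0.985369)(523.3) + (-0.170433)(367.7) = -578.31 m.
1° of latitude spans 3600 × 30.87 = 111132 m; at latitude φ, 1° of longitude spans that × cos φ = 62897.9 m, so Δλ = -578.31 / 62897.9 × 3600 = -33.100″.

Δλ = -33.10″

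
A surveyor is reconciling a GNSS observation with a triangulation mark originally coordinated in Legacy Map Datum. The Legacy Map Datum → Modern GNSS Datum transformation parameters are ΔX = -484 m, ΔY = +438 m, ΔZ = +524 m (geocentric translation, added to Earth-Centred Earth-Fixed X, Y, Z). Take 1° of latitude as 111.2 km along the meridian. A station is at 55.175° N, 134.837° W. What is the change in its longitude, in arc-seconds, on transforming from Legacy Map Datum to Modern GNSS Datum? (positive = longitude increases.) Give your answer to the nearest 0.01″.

Δλ = -36.96″

sin φ = 0.820900, cos φ = 0.571072, sin λ = -0.709116, cos λ = -0.705092.
East component: ΔE = −sin λ·ΔX + cos λ·ΔY = −(-0.709116)(-484) + (-0.705092)(438) = -652.04 m.
1° of latitude spans 111200 m; at latitude φ, 1° of longitude spans that × cos φ = 63503.2 m, so Δλ = -652.04 / 63503.2 × 3600 = -36.964″.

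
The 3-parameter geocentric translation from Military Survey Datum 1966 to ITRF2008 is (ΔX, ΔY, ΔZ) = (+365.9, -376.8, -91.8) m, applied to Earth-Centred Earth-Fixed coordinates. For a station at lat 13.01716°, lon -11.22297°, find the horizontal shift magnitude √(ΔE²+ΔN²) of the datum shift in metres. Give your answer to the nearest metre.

352 m

The local east axis at (φ, λ) is (−sin λ, cos λ, 0), so ΔE = −sin(-11.22297°)·365.9 + cos(-11.22297°)·(-376.8) = -298.38 m.
The local north axis is (−sin φ cos λ, −sin φ sin λ, cos φ), giving ΔN = -80.840 − 16.518 − 89.441 = -186.80 m.
Horizontal magnitude = √(ΔE² + ΔN²) = √((-298.38)² + (-186.80)²) = 352.03 m.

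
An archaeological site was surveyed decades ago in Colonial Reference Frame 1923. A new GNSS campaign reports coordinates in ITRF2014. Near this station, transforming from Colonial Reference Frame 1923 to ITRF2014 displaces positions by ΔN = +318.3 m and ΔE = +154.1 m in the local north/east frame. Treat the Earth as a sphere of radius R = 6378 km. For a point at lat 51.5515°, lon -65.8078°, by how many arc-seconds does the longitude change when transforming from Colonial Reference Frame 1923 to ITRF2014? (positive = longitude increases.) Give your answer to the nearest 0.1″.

At latitude 51.5515°, cos φ = 0.621811.
One radian of longitude at latitude φ spans R cos φ, so Δλ = ΔE / (R cos φ) = 154.1 / (6378000 × 0.621811) = 3.8856e-05 rad = 8.015″.

Δλ = 8.0″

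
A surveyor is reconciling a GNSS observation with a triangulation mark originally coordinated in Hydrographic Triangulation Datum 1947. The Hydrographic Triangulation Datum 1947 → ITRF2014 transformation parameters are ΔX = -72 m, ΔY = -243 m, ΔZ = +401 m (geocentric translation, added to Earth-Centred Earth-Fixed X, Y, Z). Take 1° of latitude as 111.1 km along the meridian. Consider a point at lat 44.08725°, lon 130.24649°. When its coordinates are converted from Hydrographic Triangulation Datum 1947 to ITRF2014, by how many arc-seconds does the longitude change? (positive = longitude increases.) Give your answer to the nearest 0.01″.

sin φ = 0.695753, cos φ = 0.718281, sin λ = 0.763272, cos λ = -0.646077.
East component: ΔE = −sin λ·ΔX + cos λ·ΔY = −(0.763272)(-72) + (-0.646077)(-243) = 211.95 m.
1° of latitude spans 111100 m; at latitude φ, 1° of longitude spans that × cos φ = 79801.0 m, so Δλ = 211.95 / 79801.0 × 3600 = 9.562″.

Δλ = 9.56″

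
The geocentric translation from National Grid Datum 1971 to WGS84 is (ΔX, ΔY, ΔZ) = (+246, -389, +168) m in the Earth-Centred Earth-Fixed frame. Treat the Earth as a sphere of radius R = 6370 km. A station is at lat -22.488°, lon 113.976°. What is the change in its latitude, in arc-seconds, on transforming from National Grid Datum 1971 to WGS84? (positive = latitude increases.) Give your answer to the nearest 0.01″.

Δφ = -0.61″

sin φ = -0.382490, cos φ = 0.923960, sin λ = 0.913716, cos λ = -0.406354.
North component: ΔN = −sin φ cos λ·ΔX − sin φ sin λ·ΔY + cos φ·ΔZ = −(-0.382490)(-0.406354)(246) − (-0.382490)(0.913716)(-389) + (0.923960)(168) = -18.96 m.
1° of latitude spans πR/180 = 111177 m, so Δφ = -18.96 / 111177 × 3600 = -0.614″.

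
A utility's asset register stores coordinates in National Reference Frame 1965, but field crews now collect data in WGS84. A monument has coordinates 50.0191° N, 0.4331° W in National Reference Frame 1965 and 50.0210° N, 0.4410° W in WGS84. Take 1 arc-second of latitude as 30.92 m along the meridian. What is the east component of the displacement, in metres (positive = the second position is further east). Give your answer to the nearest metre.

ΔE = -565 m

Δφ = 50.0210° − 50.0191° = +0.0019°; Δλ = -0.4410° − -0.4331° = -0.0079°.
1° of latitude = 3600 × 30.92 = 111312 m.
ΔN = Δφ × 111312 = 211.5 m; ΔE = Δλ × 111312 × cos(50.0191°) = -0.0079 × 111312 × 0.642532 = -565.0 m.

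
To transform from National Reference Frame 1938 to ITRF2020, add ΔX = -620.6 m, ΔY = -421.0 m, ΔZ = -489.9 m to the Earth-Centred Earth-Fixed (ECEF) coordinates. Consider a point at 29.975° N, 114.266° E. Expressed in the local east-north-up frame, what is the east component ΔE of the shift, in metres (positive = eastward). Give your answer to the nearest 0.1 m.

ΔE = 738.8 m

The local east axis at (φ, λ) is (−sin λ, cos λ, 0), so ΔE = −sin(114.266°)·(-620.6) + cos(114.266°)·(-421.0) = 738.79 m.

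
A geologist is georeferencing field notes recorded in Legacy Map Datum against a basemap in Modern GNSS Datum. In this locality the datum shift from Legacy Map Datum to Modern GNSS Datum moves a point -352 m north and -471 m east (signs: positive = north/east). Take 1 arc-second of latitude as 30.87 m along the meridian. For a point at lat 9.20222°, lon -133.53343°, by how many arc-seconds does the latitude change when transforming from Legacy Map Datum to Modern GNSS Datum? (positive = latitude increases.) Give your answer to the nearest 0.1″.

Δφ = -11.4″

1″ of latitude = 30.87 m, so Δφ = -352.0 / 30.87 = -11.403″.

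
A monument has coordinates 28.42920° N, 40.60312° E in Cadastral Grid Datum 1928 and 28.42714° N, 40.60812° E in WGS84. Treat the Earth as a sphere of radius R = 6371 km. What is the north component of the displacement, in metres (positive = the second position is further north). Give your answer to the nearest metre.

Δφ = 28.42714° − 28.42920° = -0.00206°; Δλ = 40.60812° − 40.60312° = +0.00500°.
1° along a meridian = πR/180 = 111195 m.
ΔN = Δφ × 111195 = -229.1 m; ΔE = Δλ × 111195 × cos(28.42920°) = +0.00500 × 111195 × 0.879406 = 488.9 m.

ΔN = -229 m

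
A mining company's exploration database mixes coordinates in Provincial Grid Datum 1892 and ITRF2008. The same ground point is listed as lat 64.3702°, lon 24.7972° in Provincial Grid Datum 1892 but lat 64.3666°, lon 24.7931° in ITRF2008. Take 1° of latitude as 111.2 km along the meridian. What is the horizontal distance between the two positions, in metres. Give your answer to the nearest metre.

Δφ = 64.3666° − 64.3702° = -0.0036°; Δλ = 24.7931° − 24.7972° = -0.0041°.
ΔN = Δφ × 111200 = -400.3 m; ΔE = Δλ × 111200 × cos(64.3702°) = -0.0041 × 111200 × 0.432555 = -197.2 m.
Distance = √(ΔE² + ΔN²) = √((-197.2)² + (-400.3)²) = 446.3 m.

446 m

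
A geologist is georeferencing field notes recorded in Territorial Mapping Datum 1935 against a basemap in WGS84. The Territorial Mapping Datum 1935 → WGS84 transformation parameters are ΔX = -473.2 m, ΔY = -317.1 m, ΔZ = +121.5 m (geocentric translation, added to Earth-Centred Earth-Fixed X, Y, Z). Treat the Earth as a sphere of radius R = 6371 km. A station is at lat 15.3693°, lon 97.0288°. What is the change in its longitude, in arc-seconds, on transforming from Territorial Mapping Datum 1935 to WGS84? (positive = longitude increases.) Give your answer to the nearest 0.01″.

Δλ = 17.07″

sin φ = 0.265040, cos φ = 0.964238, sin λ = 0.992485, cos λ = -0.122368.
East component: ΔE = −sin λ·ΔX + cos λ·ΔY = −(0.992485)(-473.2) + (-0.122368)(-317.1) = 508.45 m.
1° of latitude spans πR/180 = 111195 m; at latitude φ, 1° of longitude spans that × cos φ = 107218.3 m, so Δλ = 508.45 / 107218.3 × 3600 = 17.072″.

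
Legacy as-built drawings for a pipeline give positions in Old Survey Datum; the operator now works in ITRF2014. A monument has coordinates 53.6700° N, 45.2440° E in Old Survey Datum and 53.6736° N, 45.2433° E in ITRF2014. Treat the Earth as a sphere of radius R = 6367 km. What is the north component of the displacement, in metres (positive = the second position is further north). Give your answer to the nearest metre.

ΔN = 400 m

Δφ = 53.6736° − 53.6700° = +0.0036°; Δλ = 45.2433° − 45.2440° = -0.0007°.
1° along a meridian = πR/180 = 111125 m.
ΔN = Δφ × 111125 = 400.1 m; ΔE = Δλ × 111125 × cos(53.6700°) = -0.0007 × 111125 × 0.592435 = -46.1 m.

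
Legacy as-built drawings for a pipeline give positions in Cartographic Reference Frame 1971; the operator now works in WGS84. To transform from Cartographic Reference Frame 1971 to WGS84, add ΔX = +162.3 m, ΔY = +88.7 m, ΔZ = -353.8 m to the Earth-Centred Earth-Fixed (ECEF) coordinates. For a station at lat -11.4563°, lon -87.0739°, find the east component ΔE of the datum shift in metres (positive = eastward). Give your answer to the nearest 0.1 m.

At φ = -11.4563°, λ = -87.0739°: sin φ = -0.198620, cos φ = 0.980076, sin λ = -0.998696, cos λ = 0.051048.
ΔE = −sin λ·ΔX + cos λ·ΔY = −(-0.998696)·(162.3) + (0.051048)·(88.7) = 166.62 m.

ΔE = 166.6 m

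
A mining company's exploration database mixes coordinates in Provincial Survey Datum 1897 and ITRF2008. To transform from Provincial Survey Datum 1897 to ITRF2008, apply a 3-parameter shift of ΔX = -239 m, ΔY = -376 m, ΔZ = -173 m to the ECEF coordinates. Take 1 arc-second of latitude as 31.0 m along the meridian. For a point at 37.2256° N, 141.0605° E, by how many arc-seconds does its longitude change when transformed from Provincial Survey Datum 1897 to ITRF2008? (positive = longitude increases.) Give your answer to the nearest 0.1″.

sin φ = 0.604955, cos φ = 0.796260, sin λ = 0.628499, cos λ = -0.777810.
East component: ΔE = −sin λ·ΔX + cos λ·ΔY = −(0.628499)(-239) + (-0.777810)(-376) = 442.67 m.
1° of latitude spans 3600 × 31.00 = 111600 m; at latitude φ, 1° of longitude spans that × cos φ = 88862.6 m, so Δλ = 442.67 / 88862.6 × 3600 = 17.933″.

Δλ = 17.9″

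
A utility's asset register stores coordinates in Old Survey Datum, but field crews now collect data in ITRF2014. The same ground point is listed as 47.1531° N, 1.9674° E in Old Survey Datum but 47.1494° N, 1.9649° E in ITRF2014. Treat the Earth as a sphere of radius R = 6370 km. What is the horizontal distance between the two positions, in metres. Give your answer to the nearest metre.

Δφ = 47.1494° − 47.1531° = -0.0037°; Δλ = 1.9649° − 1.9674° = -0.0025°.
1° along a meridian = πR/180 = 111177 m.
ΔN = Δφ × 111177 = -411.4 m; ΔE = Δλ × 111177 × cos(47.1531°) = -0.0025 × 111177 × 0.680042 = -189.0 m.
Distance = √(ΔE² + ΔN²) = √((-189.0)² + (-411.4)²) = 452.7 m.

453 m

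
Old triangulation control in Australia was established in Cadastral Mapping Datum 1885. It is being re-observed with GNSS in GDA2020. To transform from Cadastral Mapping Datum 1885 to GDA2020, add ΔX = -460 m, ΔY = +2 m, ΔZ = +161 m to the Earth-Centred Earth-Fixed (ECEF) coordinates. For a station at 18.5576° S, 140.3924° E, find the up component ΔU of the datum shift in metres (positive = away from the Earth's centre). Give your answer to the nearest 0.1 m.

At φ = -18.5576°, λ = 140.3924°: sin φ = -0.318258, cos φ = 0.948004, sin λ = 0.637526, cos λ = -0.770429.
ΔU = cos φ cos λ·ΔX + cos φ sin λ·ΔY + sin φ·ΔZ = (0.948004)(-0.770429)(-460) + (0.948004)(0.637526)(2) + (-0.318258)(161) = 285.94 m.

ΔU = 285.9 m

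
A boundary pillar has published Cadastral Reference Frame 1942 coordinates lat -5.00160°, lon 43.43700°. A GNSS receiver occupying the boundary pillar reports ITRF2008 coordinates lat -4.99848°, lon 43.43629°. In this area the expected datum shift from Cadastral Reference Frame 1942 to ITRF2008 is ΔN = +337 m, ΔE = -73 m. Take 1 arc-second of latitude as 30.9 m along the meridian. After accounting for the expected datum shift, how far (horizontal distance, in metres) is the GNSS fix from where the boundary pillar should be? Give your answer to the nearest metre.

Observed coordinate differences: Δφ = +0.00312°, Δλ = -0.00071°.
Converting to metres (1° lat = 111240 m, cos φ = 0.996192): observed ΔN = 347.1 m, observed ΔE = -78.7 m.
Subtracting the expected shift leaves a residual of 347.1 − (337) = 10.1 m north and -78.7 − (-73) = -5.7 m east.
Residual distance = √(10.1² + (-5.7)²) = 11.6 m.

12 m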